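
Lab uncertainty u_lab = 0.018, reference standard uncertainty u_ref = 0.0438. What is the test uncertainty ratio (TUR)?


TUR = u_lab / u_ref
= 0.018 / 0.0438
= 0.4110

0.4110


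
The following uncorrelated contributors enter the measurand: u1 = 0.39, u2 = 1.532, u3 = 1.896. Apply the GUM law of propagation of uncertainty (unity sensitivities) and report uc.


uc = sqrt(0.39^2 + 1.532^2 + 1.896^2)
uc = sqrt(6.09394)
uc = 2.4686

2.4686


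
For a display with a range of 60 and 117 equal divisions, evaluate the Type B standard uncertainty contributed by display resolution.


resolution = range / divisions
resolution = 60 / 117 = 0.51282051
u_res = resolution / (2*sqrt(3))
u_res = 0.51282051 / 3.4641016
u_res = 0.1480

0.1480


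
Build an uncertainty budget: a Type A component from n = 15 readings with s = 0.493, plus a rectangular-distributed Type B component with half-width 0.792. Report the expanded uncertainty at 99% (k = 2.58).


u_A = s / sqrt(n) = 0.493 / sqrt(15) = 0.12729205
u_B = half_width / sqrt(3) = 0.792 / sqrt(3) = 0.45726141
uc = sqrt(u_A^2 + u_B^2) = sqrt(0.12729205^2 + 0.45726141^2) = 0.47464857
U = k * uc = 2.58 * 0.47464857
U = 1.2246

1.2246


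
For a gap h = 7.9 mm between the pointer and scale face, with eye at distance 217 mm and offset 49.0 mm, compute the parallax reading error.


error = h * offset / d
= 7.9 * 49.0 / 217
= 1.7839

1.7839


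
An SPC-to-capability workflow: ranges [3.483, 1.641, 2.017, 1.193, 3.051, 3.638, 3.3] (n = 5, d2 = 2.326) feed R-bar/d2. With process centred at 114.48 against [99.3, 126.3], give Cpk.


R_bar = (3.483 + 1.641 + 2.017 + 1.193 + 3.051 + 3.638 + 3.3) / 7 = 2.6175714
sigma = R_bar / d2 = 2.6175714 / 2.326 = 1.1253531
Cp = (USL - LSL)/(6*sigma) = (126.3 - 99.3)/(6*1.1253531) = 3.9987
Cpu = (126.3 - 114.48)/(3*1.1253531) = 3.5011
Cpl = (114.48 - 99.3)/(3*1.1253531) = 4.4964
Cpk = min(Cpu, Cpl) = 3.5011

3.5011


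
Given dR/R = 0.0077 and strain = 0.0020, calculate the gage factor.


GF = (dR/R) / epsilon
= 0.0077 / 0.0020
= 3.8500

3.8500


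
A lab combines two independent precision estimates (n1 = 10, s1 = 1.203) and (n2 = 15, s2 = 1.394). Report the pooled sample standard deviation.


s_p = sqrt(((n1-1)*s1^2 + (n2-1)*s2^2) / (n1+n2-2))
numerator = (10-1)*1.203^2 + (15-1)*1.394^2 = 13.024881 + 27.205304 = 40.230185
denominator = 10 + 15 - 2 = 23
s_p^2 = 40.230185 / 23 = 1.7491385
s_p = sqrt(1.7491385) = 1.3225

1.3225


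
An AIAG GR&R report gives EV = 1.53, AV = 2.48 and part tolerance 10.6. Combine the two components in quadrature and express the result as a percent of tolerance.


GRR = sqrt(EV^2 + AV^2) = sqrt(1.53^2 + 2.48^2) = 2.9139835
%GRR = GRR / tol * 100 = 2.9139835 / 10.6 * 100
%GRR = 27.4904

27.4904


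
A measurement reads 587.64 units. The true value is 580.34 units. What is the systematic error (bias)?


Systematic error = measured - true
= 587.64 - 580.34
= 7.3000

7.3000


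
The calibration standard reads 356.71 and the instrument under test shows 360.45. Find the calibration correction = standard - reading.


Correction = standard - reading
= 356.71 - 360.45
= -3.7400

-3.7400


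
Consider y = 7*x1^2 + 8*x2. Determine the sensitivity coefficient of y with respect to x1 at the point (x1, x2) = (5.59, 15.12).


y = 7*x1^2 + 8*x2
dy/dx1 = 2*7*x1
Evaluate at x1 = 5.59: c1 = 14 * 5.59
c1 = 78.2600

78.2600


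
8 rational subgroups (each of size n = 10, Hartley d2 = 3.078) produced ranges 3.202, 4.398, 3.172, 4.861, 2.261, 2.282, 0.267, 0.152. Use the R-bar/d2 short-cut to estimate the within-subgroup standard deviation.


R_bar = (3.202 + 4.398 + 3.172 + 4.861 + 2.261 + 2.282 + 0.267 + 0.152) / 8
R_bar = 20.595 / 8 = 2.574375
sigma_hat = R_bar / d2 = 2.574375 / 3.078 = 0.8364

0.8364


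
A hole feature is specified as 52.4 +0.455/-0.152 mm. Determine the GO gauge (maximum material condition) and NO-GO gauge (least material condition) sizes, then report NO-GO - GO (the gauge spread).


GO = nominal - lower_tol (smallest hole = maximum material condition)
GO = 52.4 - 0.152 = 52.248
NO-GO = nominal + upper_tol (largest hole = least material condition)
NO-GO = 52.4 + 0.455 = 52.855
spread = NO-GO - GO = 52.855 - 52.248 = 0.6070

0.6070


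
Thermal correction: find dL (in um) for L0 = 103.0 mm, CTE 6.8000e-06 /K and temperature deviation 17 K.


dL = L * alpha * dT
= 103.0 * 6.8000e-06 * 17
= 0.0119068 mm
dL_um = 0.0119068 * 1000 = 11.9068 um

11.9068


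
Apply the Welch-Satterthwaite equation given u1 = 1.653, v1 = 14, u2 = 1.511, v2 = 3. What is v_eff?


uc = sqrt(u1^2 + u2^2) = sqrt(1.653^2 + 1.511^2) = 2.2395379
v_eff = uc^4 / (u1^4/v1 + u2^4/v2)
= 2.2395379^4 / (1.653^4/14 + 1.511^4/3)
= 25.155541 / 2.2708371
v_eff = 11.0777

11.0777


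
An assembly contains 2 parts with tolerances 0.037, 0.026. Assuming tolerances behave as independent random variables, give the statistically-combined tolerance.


RSS = sqrt(0.037^2 + 0.026^2)
= sqrt(0.002045)
= 0.0452

0.0452


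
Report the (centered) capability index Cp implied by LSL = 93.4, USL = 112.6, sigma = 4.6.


Cp = (USL - LSL) / (6 * sigma)
= (112.6 - 93.4) / (6 * 4.6)
= 19.2000 / 27.6000
= 0.6957

0.6957


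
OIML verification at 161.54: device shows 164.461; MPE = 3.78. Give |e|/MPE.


e = indication - reference = 164.461 - 161.54 = 2.9210
|e| = 2.9210
ratio = |e| / MPE = 2.9210 / 3.78
ratio = 0.7728

0.7728


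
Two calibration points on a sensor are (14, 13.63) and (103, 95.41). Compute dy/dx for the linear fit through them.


slope = (y2 - y1) / (x2 - x1)
= (95.41 - 13.63) / (103 - 14)
= 81.7800 / 89
= 0.9189

0.9189


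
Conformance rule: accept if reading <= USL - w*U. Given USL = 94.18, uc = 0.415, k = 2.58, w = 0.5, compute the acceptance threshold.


U = k * uc = 2.58 * 0.415 = 1.0707
guard band g = w * U = 0.5 * 1.0707 = 0.53535
AL = USL - g = 94.18 - 0.53535
AL = 93.6447

93.6447


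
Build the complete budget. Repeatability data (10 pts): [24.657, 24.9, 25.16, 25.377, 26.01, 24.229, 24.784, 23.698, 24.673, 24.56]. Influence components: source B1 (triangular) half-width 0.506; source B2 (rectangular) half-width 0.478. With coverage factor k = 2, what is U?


mean = (24.657 + 24.9 + 25.16 + 25.377 + 26.01 + 24.229 + 24.784 + 23.698 + 24.673 + 24.56) / 10 = 24.8048
s = sqrt(sum((x - mean)^2)/(n-1)) = 0.62992747
u_A = s / sqrt(n) = 0.62992747 / sqrt(10) = 0.19920056
u_B1 = 0.506 / sqrt(6) = 0.20657363
u_B2 = 0.478 / sqrt(3) = 0.27597343
uc = sqrt(0.19920056^2 + 0.20657363^2 + 0.27597343^2) = 0.39813925
U = k * uc = 2 * 0.39813925
U = 0.7963

0.7963


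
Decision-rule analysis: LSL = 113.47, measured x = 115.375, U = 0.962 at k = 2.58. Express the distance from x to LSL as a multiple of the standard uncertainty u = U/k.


u = U / k = 0.962 / 2.58 = 0.37286822
margin = |LSL - x| = |113.47 - 115.375| = 1.905
z = margin / u = 1.905 / 0.37286822
z = 5.1090

5.1090


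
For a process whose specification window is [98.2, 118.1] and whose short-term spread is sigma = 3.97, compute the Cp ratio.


Cp = (USL - LSL) / (6 * sigma)
= (118.1 - 98.2) / (6 * 3.97)
= 19.9000 / 23.8200
= 0.8354

0.8354


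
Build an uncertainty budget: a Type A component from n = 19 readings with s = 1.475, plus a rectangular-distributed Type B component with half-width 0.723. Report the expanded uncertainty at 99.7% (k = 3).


u_A = s / sqrt(n) = 1.475 / sqrt(19) = 0.33838821
u_B = half_width / sqrt(3) = 0.723 / sqrt(3) = 0.41742424
uc = sqrt(u_A^2 + u_B^2) = sqrt(0.33838821^2 + 0.41742424^2) = 0.53735424
U = k * uc = 3 * 0.53735424
U = 1.6121

1.6121


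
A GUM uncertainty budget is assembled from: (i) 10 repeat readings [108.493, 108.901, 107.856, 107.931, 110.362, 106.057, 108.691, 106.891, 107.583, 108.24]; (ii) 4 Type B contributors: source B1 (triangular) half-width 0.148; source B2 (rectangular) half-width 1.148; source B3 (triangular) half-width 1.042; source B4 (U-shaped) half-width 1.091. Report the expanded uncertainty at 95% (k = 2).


mean = (108.493 + 108.901 + 107.856 + 107.931 + 110.362 + 106.057 + 108.691 + 106.891 + 107.583 + 108.24) / 10 = 108.1005
s = sqrt(sum((x - mean)^2)/(n-1)) = 1.1677371
u_A = s / sqrt(n) = 1.1677371 / sqrt(10) = 0.36927089
u_B1 = 0.148 / sqrt(6) = 0.060420747
u_B2 = 1.148 / sqrt(3) = 0.66279811
u_B3 = 1.042 / sqrt(6) = 0.42539472
u_B4 = 1.091 / sqrt(2) = 0.7714535
uc = sqrt(0.36927089^2 + 0.060420747^2 + 0.66279811^2 + 0.42539472^2 + 0.7714535^2) = 1.1642226
U = k * uc = 2 * 1.1642226
U = 2.3284

2.3284


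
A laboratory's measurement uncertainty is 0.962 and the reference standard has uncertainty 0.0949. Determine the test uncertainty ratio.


TUR = u_lab / u_ref
= 0.962 / 0.0949
= 10.1370

10.1370


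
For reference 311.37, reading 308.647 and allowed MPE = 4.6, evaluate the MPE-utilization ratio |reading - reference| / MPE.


e = indication - reference = 308.647 - 311.37 = -2.7230
|e| = 2.7230
ratio = |e| / MPE = 2.7230 / 4.6
ratio = 0.5920

0.5920


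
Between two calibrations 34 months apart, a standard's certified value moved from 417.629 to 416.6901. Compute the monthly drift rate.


rate = (v2 - v1) / months
= (416.6901 - 417.629) / 34
= -0.9389 / 34
= -0.0276

-0.0276


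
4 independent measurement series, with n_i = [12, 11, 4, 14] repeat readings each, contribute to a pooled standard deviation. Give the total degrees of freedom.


nu = sum_i (n_i - 1)
nu = ((12 - 1) + (11 - 1) + (4 - 1) + (14 - 1))
nu = 11 + 10 + 3 + 13
nu = 37

37


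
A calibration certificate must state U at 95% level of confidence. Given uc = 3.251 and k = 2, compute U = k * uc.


U = k * uc
U = 2 * 3.251
U = 6.5020

6.5020


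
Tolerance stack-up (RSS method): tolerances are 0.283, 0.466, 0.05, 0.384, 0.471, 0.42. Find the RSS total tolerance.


RSS = sqrt(0.283^2 + 0.466^2 + 0.05^2 + 0.384^2 + 0.471^2 + 0.42^2)
= sqrt(0.845442)
= 0.9195

0.9195


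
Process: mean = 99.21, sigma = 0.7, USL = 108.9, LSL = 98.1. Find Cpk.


Cpu = (USL - mean) / (3*sigma) = (108.9 - 99.21) / (3*0.7) = 4.6143
Cpl = (mean - LSL) / (3*sigma) = (99.21 - 98.1) / (3*0.7) = 0.5286
Cpk = min(Cpu, Cpl) = 0.5286

0.5286


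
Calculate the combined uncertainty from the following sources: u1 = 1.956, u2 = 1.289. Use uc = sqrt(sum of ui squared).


uc = sqrt(1.956^2 + 1.289^2)
uc = sqrt(5.487457)
uc = 2.3425

2.3425


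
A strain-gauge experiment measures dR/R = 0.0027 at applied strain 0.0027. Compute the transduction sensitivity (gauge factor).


GF = (dR/R) / epsilon
= 0.0027 / 0.0027
= 1.0000

1.0000


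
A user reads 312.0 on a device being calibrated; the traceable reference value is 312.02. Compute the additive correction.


Correction = standard - reading
= 312.02 - 312.0
= 0.0200

0.0200


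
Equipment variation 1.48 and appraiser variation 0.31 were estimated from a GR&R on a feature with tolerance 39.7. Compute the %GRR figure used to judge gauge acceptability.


GRR = sqrt(EV^2 + AV^2) = sqrt(1.48^2 + 0.31^2) = 1.5121177
%GRR = GRR / tol * 100 = 1.5121177 / 39.7 * 100
%GRR = 3.8089

3.8089


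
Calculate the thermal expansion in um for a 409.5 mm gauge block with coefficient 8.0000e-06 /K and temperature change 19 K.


dL = L * alpha * dT
= 409.5 * 8.0000e-06 * 19
= 0.0622440 mm
dL_um = 0.0622440 * 1000 = 62.2440 um

62.2440


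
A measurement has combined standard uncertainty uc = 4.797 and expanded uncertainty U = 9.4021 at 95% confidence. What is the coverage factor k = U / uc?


k = U / uc
k = 9.4021 / 4.797
k = 1.96

1.96


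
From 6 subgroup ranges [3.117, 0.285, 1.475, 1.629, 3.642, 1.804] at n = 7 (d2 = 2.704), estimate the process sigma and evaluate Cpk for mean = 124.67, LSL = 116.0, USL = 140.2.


R_bar = (3.117 + 0.285 + 1.475 + 1.629 + 3.642 + 1.804) / 6 = 1.992
sigma = R_bar / d2 = 1.992 / 2.704 = 0.73668639
Cp = (USL - LSL)/(6*sigma) = (140.2 - 116.0)/(6*0.73668639) = 5.4750
Cpu = (140.2 - 124.67)/(3*0.73668639) = 7.0270
Cpl = (124.67 - 116.0)/(3*0.73668639) = 3.9230
Cpk = min(Cpu, Cpl) = 3.9230

3.9230


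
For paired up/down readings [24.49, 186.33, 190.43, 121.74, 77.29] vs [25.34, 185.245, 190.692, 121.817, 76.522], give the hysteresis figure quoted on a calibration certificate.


|24.49 - 25.34| = 0.8500
|186.33 - 185.245| = 1.0850
|190.43 - 190.692| = 0.2620
|121.74 - 121.817| = 0.0770
|77.29 - 76.522| = 0.7680
hysteresis = max(diffs) = 1.0850

1.0850


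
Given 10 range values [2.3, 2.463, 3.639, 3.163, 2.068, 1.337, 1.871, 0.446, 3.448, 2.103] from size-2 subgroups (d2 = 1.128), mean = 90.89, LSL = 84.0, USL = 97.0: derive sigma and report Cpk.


R_bar = (2.3 + 2.463 + 3.639 + 3.163 + 2.068 + 1.337 + 1.871 + 0.446 + 3.448 + 2.103) / 10 = 2.2838
sigma = R_bar / d2 = 2.2838 / 1.128 = 2.0246454
Cp = (USL - LSL)/(6*sigma) = (97.0 - 84.0)/(6*2.0246454) = 1.0701
Cpu = (97.0 - 90.89)/(3*2.0246454) = 1.0059
Cpl = (90.89 - 84.0)/(3*2.0246454) = 1.1344
Cpk = min(Cpu, Cpl) = 1.0059

1.0059


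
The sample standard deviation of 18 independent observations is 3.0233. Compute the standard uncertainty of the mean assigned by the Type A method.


u_A = s / sqrt(n)
u_A = 3.0233 / sqrt(18)
u_A = 3.0233 / 4.2426407
u_A = 0.7126

0.7126


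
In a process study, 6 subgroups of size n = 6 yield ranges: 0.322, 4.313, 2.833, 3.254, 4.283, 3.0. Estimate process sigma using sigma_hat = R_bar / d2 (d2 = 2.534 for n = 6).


R_bar = (0.322 + 4.313 + 2.833 + 3.254 + 4.283 + 3.0) / 6
R_bar = 18.005 / 6 = 3.0008333
sigma_hat = R_bar / d2 = 3.0008333 / 2.534 = 1.1842

1.1842


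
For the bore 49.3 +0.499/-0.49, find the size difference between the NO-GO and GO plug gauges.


GO = nominal - lower_tol (smallest hole = maximum material condition)
GO = 49.3 - 0.49 = 48.81
NO-GO = nominal + upper_tol (largest hole = least material condition)
NO-GO = 49.3 + 0.499 = 49.799
spread = NO-GO - GO = 49.799 - 48.81 = 0.9890

0.9890


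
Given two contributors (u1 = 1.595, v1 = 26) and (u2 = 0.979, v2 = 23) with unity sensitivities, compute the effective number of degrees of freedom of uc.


uc = sqrt(u1^2 + u2^2) = sqrt(1.595^2 + 0.979^2) = 1.8714876
v_eff = uc^4 / (u1^4/v1 + u2^4/v2)
= 1.8714876^4 / (1.595^4/26 + 0.979^4/23)
= 12.267267 / 0.28886504
v_eff = 42.4671

42.4671


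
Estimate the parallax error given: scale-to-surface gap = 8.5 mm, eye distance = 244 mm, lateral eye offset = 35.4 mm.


error = h * offset / d
= 8.5 * 35.4 / 244
= 1.2332

1.2332


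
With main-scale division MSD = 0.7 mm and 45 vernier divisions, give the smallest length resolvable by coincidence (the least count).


LC = MSD / n_div
= 0.7 / 45
= 0.0156

0.0156


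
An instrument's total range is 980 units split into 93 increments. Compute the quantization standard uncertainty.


resolution = range / divisions
resolution = 980 / 93 = 10.537634
u_res = resolution / (2*sqrt(3))
u_res = 10.537634 / 3.4641016
u_res = 3.0420

3.0420


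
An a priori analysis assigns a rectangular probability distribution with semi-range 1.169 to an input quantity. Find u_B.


u_B = half_width / sqrt(3)
u_B = 1.169 / 1.7320508
u_B = 0.6749

0.6749


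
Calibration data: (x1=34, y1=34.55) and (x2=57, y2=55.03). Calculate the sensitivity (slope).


slope = (y2 - y1) / (x2 - x1)
= (55.03 - 34.55) / (57 - 34)
= 20.4800 / 23
= 0.8904

0.8904


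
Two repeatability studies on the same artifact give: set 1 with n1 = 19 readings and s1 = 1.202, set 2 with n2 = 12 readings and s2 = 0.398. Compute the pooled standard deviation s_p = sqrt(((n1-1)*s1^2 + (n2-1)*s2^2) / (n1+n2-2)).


s_p = sqrt(((n1-1)*s1^2 + (n2-1)*s2^2) / (n1+n2-2))
numerator = (19-1)*1.202^2 + (12-1)*0.398^2 = 26.006472 + 1.742444 = 27.748916
denominator = 19 + 12 - 2 = 29
s_p^2 = 27.748916 / 29 = 0.95685917
s_p = sqrt(0.95685917) = 0.9782

0.9782


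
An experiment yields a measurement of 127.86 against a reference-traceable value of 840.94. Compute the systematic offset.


Systematic error = measured - true
= 127.86 - 840.94
= -713.0800

-713.0800


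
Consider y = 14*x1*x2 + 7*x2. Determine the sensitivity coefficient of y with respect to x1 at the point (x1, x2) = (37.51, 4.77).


y = 14*x1*x2 + 7*x2
dy/dx1 = 14*x2
Evaluate at x2 = 4.77: c1 = 14 * 4.77
c1 = 66.7800

66.7800


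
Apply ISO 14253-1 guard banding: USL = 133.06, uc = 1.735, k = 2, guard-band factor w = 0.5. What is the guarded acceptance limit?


U = k * uc = 2 * 1.735 = 3.47
guard band g = w * U = 0.5 * 3.47 = 1.735
AL = USL - g = 133.06 - 1.735
AL = 131.3250

131.3250


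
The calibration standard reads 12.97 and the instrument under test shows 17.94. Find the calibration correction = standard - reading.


Correction = standard - reading
= 12.97 - 17.94
= -4.9700

-4.9700


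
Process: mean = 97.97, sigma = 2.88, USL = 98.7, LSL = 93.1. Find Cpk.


Cpu = (USL - mean) / (3*sigma) = (98.7 - 97.97) / (3*2.88) = 0.0845
Cpl = (mean - LSL) / (3*sigma) = (97.97 - 93.1) / (3*2.88) = 0.5637
Cpk = min(Cpu, Cpl) = 0.0845

0.0845


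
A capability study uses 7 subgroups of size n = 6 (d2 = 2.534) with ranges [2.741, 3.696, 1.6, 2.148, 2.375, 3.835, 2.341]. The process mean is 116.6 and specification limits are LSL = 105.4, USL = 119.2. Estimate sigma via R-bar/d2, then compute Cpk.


R_bar = (2.741 + 3.696 + 1.6 + 2.148 + 2.375 + 3.835 + 2.341) / 7 = 2.6765714
sigma = R_bar / d2 = 2.6765714 / 2.534 = 1.0562634
Cp = (USL - LSL)/(6*sigma) = (119.2 - 105.4)/(6*1.0562634) = 2.1775
Cpu = (119.2 - 116.6)/(3*1.0562634) = 0.8205
Cpl = (116.6 - 105.4)/(3*1.0562634) = 3.5345
Cpk = min(Cpu, Cpl) = 0.8205

0.8205


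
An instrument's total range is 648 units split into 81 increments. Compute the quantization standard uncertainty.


resolution = range / divisions
resolution = 648 / 81 = 8
u_res = resolution / (2*sqrt(3))
u_res = 8 / 3.4641016
u_res = 2.3094

2.3094


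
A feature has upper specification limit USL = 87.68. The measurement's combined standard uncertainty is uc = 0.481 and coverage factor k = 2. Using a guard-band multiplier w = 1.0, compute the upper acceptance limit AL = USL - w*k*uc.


U = k * uc = 2 * 0.481 = 0.962
guard band g = w * U = 1.0 * 0.962 = 0.962
AL = USL - g = 87.68 - 0.962
AL = 86.7180

86.7180


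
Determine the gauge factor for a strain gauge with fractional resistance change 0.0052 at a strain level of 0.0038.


GF = (dR/R) / epsilon
= 0.0052 / 0.0038
= 1.3684

1.3684


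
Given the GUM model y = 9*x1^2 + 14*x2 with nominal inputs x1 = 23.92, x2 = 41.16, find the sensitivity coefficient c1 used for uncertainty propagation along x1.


y = 9*x1^2 + 14*x2
dy/dx1 = 2*9*x1
Evaluate at x1 = 23.92: c1 = 18 * 23.92
c1 = 430.5600

430.5600


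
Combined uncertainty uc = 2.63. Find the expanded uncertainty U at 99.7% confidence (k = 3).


U = k * uc
U = 3 * 2.63
U = 7.8900

7.8900


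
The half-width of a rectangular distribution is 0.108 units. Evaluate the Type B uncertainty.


u_B = half_width / sqrt(3)
u_B = 0.108 / 1.7320508
u_B = 0.0624

0.0624


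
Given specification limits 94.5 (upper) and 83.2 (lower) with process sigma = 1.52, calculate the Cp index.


Cp = (USL - LSL) / (6 * sigma)
= (94.5 - 83.2) / (6 * 1.52)
= 11.3000 / 9.1200
= 1.2390

1.2390


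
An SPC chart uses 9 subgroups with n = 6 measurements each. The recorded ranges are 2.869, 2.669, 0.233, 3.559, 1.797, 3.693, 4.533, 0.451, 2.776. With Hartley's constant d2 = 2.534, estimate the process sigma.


R_bar = (2.869 + 2.669 + 0.233 + 3.559 + 1.797 + 3.693 + 4.533 + 0.451 + 2.776) / 9
R_bar = 22.58 / 9 = 2.5088889
sigma_hat = R_bar / d2 = 2.5088889 / 2.534 = 0.9901

0.9901


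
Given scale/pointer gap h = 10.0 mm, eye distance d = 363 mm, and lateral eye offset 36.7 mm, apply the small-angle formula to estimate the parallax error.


error = h * offset / d
= 10.0 * 36.7 / 363
= 1.0110

1.0110


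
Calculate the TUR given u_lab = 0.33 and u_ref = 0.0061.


TUR = u_lab / u_ref
= 0.33 / 0.0061
= 54.0984

54.0984


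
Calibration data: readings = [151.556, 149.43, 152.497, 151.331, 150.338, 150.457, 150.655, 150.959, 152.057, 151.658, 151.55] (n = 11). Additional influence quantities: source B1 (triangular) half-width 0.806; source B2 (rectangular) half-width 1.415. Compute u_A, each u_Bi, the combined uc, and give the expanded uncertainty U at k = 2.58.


mean = (151.556 + 149.43 + 152.497 + 151.331 + 150.338 + 150.457 + 150.655 + 150.959 + 152.057 + 151.658 + 151.55) / 11 = 151.1352727
s = sqrt(sum((x - mean)^2)/(n-1)) = 0.87348911
u_A = s / sqrt(n) = 0.87348911 / sqrt(11) = 0.26336688
u_B1 = 0.806 / sqrt(6) = 0.32904812
u_B2 = 1.415 / sqrt(3) = 0.81695063
uc = sqrt(0.26336688^2 + 0.32904812^2 + 0.81695063^2) = 0.91926226
U = k * uc = 2.58 * 0.91926226
U = 2.3717

2.3717


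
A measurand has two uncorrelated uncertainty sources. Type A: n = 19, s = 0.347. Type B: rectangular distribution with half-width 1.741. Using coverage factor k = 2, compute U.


u_A = s / sqrt(n) = 0.347 / sqrt(19) = 0.07960726
u_B = half_width / sqrt(3) = 1.741 / sqrt(3) = 1.0051668
uc = sqrt(u_A^2 + u_B^2) = sqrt(0.07960726^2 + 1.0051668^2) = 1.0083142
U = k * uc = 2 * 1.0083142
U = 2.0166

2.0166


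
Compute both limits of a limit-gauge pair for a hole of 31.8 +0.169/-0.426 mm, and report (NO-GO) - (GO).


GO = nominal - lower_tol (smallest hole = maximum material condition)
GO = 31.8 - 0.426 = 31.374
NO-GO = nominal + upper_tol (largest hole = least material condition)
NO-GO = 31.8 + 0.169 = 31.969
spread = NO-GO - GO = 31.969 - 31.374 = 0.5950

0.5950


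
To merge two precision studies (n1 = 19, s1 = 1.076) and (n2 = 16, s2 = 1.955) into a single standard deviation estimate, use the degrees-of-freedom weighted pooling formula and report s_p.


s_p = sqrt(((n1-1)*s1^2 + (n2-1)*s2^2) / (n1+n2-2))
numerator = (19-1)*1.076^2 + (16-1)*1.955^2 = 20.839968 + 57.330375 = 78.170343
denominator = 19 + 16 - 2 = 33
s_p^2 = 78.170343 / 33 = 2.3687983
s_p = sqrt(2.3687983) = 1.5391

1.5391


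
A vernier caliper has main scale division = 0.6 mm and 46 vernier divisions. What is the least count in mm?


LC = MSD / n_div
= 0.6 / 46
= 0.0130

0.0130


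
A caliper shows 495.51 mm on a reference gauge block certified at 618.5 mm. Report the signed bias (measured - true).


Systematic error = measured - true
= 495.51 - 618.5
= -122.9900

-122.9900


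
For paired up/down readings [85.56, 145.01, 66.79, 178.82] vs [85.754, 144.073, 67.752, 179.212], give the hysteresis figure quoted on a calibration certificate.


|85.56 - 85.754| = 0.1940
|145.01 - 144.073| = 0.9370
|66.79 - 67.752| = 0.9620
|178.82 - 179.212| = 0.3920
hysteresis = max(diffs) = 0.9620

0.9620


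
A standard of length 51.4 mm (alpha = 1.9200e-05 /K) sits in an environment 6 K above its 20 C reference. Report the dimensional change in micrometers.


dL = L * alpha * dT
= 51.4 * 1.9200e-05 * 6
= 0.0059213 mm
dL_um = 0.0059213 * 1000 = 5.9213 um

5.9213


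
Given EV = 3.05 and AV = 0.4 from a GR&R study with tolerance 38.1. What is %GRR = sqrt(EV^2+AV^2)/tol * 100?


GRR = sqrt(EV^2 + AV^2) = sqrt(3.05^2 + 0.4^2) = 3.0761177
%GRR = GRR / tol * 100 = 3.0761177 / 38.1 * 100
%GRR = 8.0738

8.0738


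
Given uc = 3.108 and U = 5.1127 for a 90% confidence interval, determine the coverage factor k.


k = U / uc
k = 5.1127 / 3.108
k = 1.645

1.645


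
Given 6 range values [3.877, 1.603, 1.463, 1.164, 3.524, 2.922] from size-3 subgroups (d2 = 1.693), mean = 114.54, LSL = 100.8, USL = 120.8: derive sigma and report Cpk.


R_bar = (3.877 + 1.603 + 1.463 + 1.164 + 3.524 + 2.922) / 6 = 2.4255
sigma = R_bar / d2 = 2.4255 / 1.693 = 1.4326639
Cp = (USL - LSL)/(6*sigma) = (120.8 - 100.8)/(6*1.4326639) = 2.3267
Cpu = (120.8 - 114.54)/(3*1.4326639) = 1.4565
Cpl = (114.54 - 100.8)/(3*1.4326639) = 3.1968
Cpk = min(Cpu, Cpl) = 1.4565

1.4565


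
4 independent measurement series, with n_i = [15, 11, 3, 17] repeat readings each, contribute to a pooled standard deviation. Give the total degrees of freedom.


nu = sum_i (n_i - 1)
nu = ((15 - 1) + (11 - 1) + (3 - 1) + (17 - 1))
nu = 14 + 10 + 2 + 16
nu = 42

42


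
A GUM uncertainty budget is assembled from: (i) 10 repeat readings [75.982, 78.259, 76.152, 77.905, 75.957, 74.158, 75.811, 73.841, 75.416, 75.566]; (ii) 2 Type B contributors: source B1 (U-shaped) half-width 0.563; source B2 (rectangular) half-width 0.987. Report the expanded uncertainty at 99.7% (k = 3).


mean = (75.982 + 78.259 + 76.152 + 77.905 + 75.957 + 74.158 + 75.811 + 73.841 + 75.416 + 75.566) / 10 = 75.9047
s = sqrt(sum((x - mean)^2)/(n-1)) = 1.3858788
u_A = s / sqrt(n) = 1.3858788 / sqrt(10) = 0.43825336
u_B1 = 0.563 / sqrt(2) = 0.39810112
u_B2 = 0.987 / sqrt(3) = 0.56984472
uc = sqrt(0.43825336^2 + 0.39810112^2 + 0.56984472^2) = 0.82175027
U = k * uc = 3 * 0.82175027
U = 2.4653

2.4653


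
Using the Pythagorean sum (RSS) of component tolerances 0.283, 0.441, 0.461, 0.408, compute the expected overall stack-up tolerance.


RSS = sqrt(0.283^2 + 0.441^2 + 0.461^2 + 0.408^2)
= sqrt(0.653555)
= 0.8084

0.8084


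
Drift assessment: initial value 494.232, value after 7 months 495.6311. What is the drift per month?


rate = (v2 - v1) / months
= (495.6311 - 494.232) / 7
= 1.3991 / 7
= 0.1999

0.1999


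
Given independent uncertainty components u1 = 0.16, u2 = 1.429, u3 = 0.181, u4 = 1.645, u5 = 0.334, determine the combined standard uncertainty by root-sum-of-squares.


uc = sqrt(0.16^2 + 1.429^2 + 0.181^2 + 1.645^2 + 0.334^2)
uc = sqrt(4.917983)
uc = 2.2177

2.2177


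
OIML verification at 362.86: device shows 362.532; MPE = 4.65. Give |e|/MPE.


e = indication - reference = 362.532 - 362.86 = -0.3280
|e| = 0.3280
ratio = |e| / MPE = 0.3280 / 4.65
ratio = 0.0705

0.0705


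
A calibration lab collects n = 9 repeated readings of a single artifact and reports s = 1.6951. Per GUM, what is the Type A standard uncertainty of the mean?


u_A = s / sqrt(n)
u_A = 1.6951 / sqrt(9)
u_A = 1.6951 / 3
u_A = 0.5650

0.5650


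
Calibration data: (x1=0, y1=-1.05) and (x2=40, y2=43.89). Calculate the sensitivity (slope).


slope = (y2 - y1) / (x2 - x1)
= (43.89 - -1.05) / (40 - 0)
= 44.9400 / 40
= 1.1235

1.1235


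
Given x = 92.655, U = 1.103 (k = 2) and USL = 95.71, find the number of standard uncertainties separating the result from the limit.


u = U / k = 1.103 / 2 = 0.5515
margin = |USL - x| = |95.71 - 92.655| = 3.055
z = margin / u = 3.055 / 0.5515
z = 5.5394

5.5394


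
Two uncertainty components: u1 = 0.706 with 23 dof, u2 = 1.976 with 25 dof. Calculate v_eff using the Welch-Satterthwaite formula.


uc = sqrt(u1^2 + u2^2) = sqrt(0.706^2 + 1.976^2) = 2.0983355
v_eff = uc^4 / (u1^4/v1 + u2^4/v2)
= 2.0983355^4 / (0.706^4/23 + 1.976^4/25)
= 19.386514 / 0.62063022
v_eff = 31.2368

31.2368


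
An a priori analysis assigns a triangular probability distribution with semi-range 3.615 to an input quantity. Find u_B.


u_B = half_width / sqrt(6)
u_B = 3.615 / 2.4494897
u_B = 1.4758

1.4758


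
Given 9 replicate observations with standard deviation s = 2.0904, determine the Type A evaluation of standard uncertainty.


u_A = s / sqrt(n)
u_A = 2.0904 / sqrt(9)
u_A = 2.0904 / 3
u_A = 0.6968

0.6968


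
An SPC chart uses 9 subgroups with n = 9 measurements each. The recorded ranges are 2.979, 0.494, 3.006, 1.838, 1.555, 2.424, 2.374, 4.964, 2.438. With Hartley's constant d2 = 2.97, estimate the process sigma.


R_bar = (2.979 + 0.494 + 3.006 + 1.838 + 1.555 + 2.424 + 2.374 + 4.964 + 2.438) / 9
R_bar = 22.072 / 9 = 2.4524444
sigma_hat = R_bar / d2 = 2.4524444 / 2.97 = 0.8257

0.8257


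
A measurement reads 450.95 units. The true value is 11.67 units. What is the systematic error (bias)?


Systematic error = measured - true
= 450.95 - 11.67
= 439.2800

439.2800


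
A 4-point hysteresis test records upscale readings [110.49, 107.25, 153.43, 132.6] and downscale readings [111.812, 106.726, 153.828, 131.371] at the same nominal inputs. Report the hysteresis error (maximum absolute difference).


|110.49 - 111.812| = 1.3220
|107.25 - 106.726| = 0.5240
|153.43 - 153.828| = 0.3980
|132.6 - 131.371| = 1.2290
hysteresis = max(diffs) = 1.3220

1.3220


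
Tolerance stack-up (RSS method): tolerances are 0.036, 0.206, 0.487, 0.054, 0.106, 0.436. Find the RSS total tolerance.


RSS = sqrt(0.036^2 + 0.206^2 + 0.487^2 + 0.054^2 + 0.106^2 + 0.436^2)
= sqrt(0.485149)
= 0.6965

0.6965


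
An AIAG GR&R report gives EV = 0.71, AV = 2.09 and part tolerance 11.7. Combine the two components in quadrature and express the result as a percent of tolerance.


GRR = sqrt(EV^2 + AV^2) = sqrt(0.71^2 + 2.09^2) = 2.2073061
%GRR = GRR / tol * 100 = 2.2073061 / 11.7 * 100
%GRR = 18.8659

18.8659


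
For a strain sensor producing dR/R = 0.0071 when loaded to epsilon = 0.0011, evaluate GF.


GF = (dR/R) / epsilon
= 0.0071 / 0.0011
= 6.4545

6.4545


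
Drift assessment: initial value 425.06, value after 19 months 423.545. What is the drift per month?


rate = (v2 - v1) / months
= (423.545 - 425.06) / 19
= -1.5150 / 19
= -0.0797

-0.0797


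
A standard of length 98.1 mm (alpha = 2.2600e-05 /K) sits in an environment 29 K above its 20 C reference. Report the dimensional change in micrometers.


dL = L * alpha * dT
= 98.1 * 2.2600e-05 * 29
= 0.0642947 mm
dL_um = 0.0642947 * 1000 = 64.2947 um

64.2947


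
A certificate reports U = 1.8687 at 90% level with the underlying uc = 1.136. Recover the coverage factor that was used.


k = U / uc
k = 1.8687 / 1.136
k = 1.645

1.645


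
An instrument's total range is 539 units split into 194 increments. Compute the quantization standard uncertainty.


resolution = range / divisions
resolution = 539 / 194 = 2.7783505
u_res = resolution / (2*sqrt(3))
u_res = 2.7783505 / 3.4641016
u_res = 0.8020

0.8020


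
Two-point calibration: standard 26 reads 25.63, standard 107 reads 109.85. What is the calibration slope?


slope = (y2 - y1) / (x2 - x1)
= (109.85 - 25.63) / (107 - 26)
= 84.2200 / 81
= 1.0398

1.0398


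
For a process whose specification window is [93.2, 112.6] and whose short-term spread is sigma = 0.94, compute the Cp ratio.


Cp = (USL - LSL) / (6 * sigma)
= (112.6 - 93.2) / (6 * 0.94)
= 19.4000 / 5.6400
= 3.4397

3.4397


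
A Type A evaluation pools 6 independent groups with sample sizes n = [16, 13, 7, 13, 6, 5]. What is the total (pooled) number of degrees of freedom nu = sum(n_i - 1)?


nu = sum_i (n_i - 1)
nu = ((16 - 1) + (13 - 1) + (7 - 1) + (13 - 1) + (6 - 1) + (5 - 1))
nu = 15 + 12 + 6 + 12 + 5 + 4
nu = 54

54


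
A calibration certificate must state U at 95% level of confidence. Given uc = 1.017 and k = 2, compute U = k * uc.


U = k * uc
U = 2 * 1.017
U = 2.0340

2.0340


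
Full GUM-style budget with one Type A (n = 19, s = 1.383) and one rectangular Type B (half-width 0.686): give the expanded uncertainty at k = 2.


u_A = s / sqrt(n) = 1.383 / sqrt(19) = 0.31728196
u_B = half_width / sqrt(3) = 0.686 / sqrt(3) = 0.39606228
uc = sqrt(u_A^2 + u_B^2) = sqrt(0.31728196^2 + 0.39606228^2) = 0.50747726
U = k * uc = 2 * 0.50747726
U = 1.0150

1.0150


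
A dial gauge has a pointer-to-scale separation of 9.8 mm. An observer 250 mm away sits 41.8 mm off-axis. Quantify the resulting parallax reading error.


error = h * offset / d
= 9.8 * 41.8 / 250
= 1.6386

1.6386


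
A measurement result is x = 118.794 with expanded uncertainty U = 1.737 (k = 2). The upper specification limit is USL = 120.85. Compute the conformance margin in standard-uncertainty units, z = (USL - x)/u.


u = U / k = 1.737 / 2 = 0.8685
margin = |USL - x| = |120.85 - 118.794| = 2.056
z = margin / u = 2.056 / 0.8685
z = 2.3673

2.3673


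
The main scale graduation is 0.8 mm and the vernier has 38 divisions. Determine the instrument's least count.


LC = MSD / n_div
= 0.8 / 38
= 0.0211

0.0211


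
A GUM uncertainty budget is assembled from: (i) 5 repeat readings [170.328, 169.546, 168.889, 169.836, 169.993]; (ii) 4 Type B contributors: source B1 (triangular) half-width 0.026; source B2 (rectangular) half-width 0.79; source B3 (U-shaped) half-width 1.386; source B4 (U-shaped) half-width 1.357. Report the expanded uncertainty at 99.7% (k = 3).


mean = (170.328 + 169.546 + 168.889 + 169.836 + 169.993) / 5 = 169.7184
s = sqrt(sum((x - mean)^2)/(n-1)) = 0.54278753
u_A = s / sqrt(n) = 0.54278753 / sqrt(5) = 0.24274196
u_B1 = 0.026 / sqrt(6) = 0.010614456
u_B2 = 0.79 / sqrt(3) = 0.45610671
u_B3 = 1.386 / sqrt(2) = 0.98005
u_B4 = 1.357 / sqrt(2) = 0.9595439
uc = sqrt(0.24274196^2 + 0.010614456^2 + 0.45610671^2 + 0.98005^2 + 0.9595439^2) = 1.4657053
U = k * uc = 3 * 1.4657053
U = 4.3971

4.3971


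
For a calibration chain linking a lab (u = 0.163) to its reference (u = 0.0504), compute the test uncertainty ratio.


TUR = u_lab / u_ref
= 0.163 / 0.0504
= 3.2341

3.2341


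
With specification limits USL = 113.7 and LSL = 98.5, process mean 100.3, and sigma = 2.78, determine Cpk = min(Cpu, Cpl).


Cpu = (USL - mean) / (3*sigma) = (113.7 - 100.3) / (3*2.78) = 1.6067
Cpl = (mean - LSL) / (3*sigma) = (100.3 - 98.5) / (3*2.78) = 0.2158
Cpk = min(Cpu, Cpl) = 0.2158

0.2158


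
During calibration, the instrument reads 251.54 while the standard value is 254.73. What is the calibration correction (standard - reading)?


Correction = standard - reading
= 254.73 - 251.54
= 3.1900

3.1900


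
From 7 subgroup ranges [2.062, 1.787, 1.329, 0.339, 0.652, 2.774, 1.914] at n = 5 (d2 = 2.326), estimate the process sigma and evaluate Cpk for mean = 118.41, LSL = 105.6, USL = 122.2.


R_bar = (2.062 + 1.787 + 1.329 + 0.339 + 0.652 + 2.774 + 1.914) / 7 = 1.551
sigma = R_bar / d2 = 1.551 / 2.326 = 0.66680997
Cp = (USL - LSL)/(6*sigma) = (122.2 - 105.6)/(6*0.66680997) = 4.1491
Cpu = (122.2 - 118.41)/(3*0.66680997) = 1.8946
Cpl = (118.41 - 105.6)/(3*0.66680997) = 6.4036
Cpk = min(Cpu, Cpl) = 1.8946

1.8946


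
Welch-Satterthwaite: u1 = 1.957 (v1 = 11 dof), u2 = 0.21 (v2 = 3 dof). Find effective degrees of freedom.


uc = sqrt(u1^2 + u2^2) = sqrt(1.957^2 + 0.21^2) = 1.968235
v_eff = uc^4 / (u1^4/v1 + u2^4/v2)
= 1.968235^4 / (1.957^4/11 + 0.21^4/3)
= 15.007481 / 1.3340795
v_eff = 11.2493

11.2493


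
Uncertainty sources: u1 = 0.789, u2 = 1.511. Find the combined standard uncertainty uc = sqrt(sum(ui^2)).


uc = sqrt(0.789^2 + 1.511^2)
uc = sqrt(2.905642)
uc = 1.7046

1.7046


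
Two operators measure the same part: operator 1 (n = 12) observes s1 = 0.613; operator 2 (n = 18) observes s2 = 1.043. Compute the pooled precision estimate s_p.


s_p = sqrt(((n1-1)*s1^2 + (n2-1)*s2^2) / (n1+n2-2))
numerator = (12-1)*0.613^2 + (18-1)*1.043^2 = 4.133459 + 18.493433 = 22.626892
denominator = 12 + 18 - 2 = 28
s_p^2 = 22.626892 / 28 = 0.80810329
s_p = sqrt(0.80810329) = 0.8989

0.8989


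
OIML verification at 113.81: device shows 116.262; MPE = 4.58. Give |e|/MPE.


e = indication - reference = 116.262 - 113.81 = 2.4520
|e| = 2.4520
ratio = |e| / MPE = 2.4520 / 4.58
ratio = 0.5354

0.5354


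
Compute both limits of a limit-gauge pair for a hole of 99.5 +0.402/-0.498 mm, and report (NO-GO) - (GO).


GO = nominal - lower_tol (smallest hole = maximum material condition)
GO = 99.5 - 0.498 = 99.002
NO-GO = nominal + upper_tol (largest hole = least material condition)
NO-GO = 99.5 + 0.402 = 99.902
spread = NO-GO - GO = 99.902 - 99.002 = 0.9000

0.9000


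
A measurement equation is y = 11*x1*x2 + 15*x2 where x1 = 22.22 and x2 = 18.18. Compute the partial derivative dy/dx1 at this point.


y = 11*x1*x2 + 15*x2
dy/dx1 = 11*x2
Evaluate at x2 = 18.18: c1 = 11 * 18.18
c1 = 199.9800

199.9800


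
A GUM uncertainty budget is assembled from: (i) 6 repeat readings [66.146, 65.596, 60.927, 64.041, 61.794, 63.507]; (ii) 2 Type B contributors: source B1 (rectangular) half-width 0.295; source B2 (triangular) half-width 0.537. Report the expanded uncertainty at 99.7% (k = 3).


mean = (66.146 + 65.596 + 60.927 + 64.041 + 61.794 + 63.507) / 6 = 63.6685
s = sqrt(sum((x - mean)^2)/(n-1)) = 2.0517151
u_A = s / sqrt(n) = 2.0517151 / sqrt(6) = 0.83760918
u_B1 = 0.295 / sqrt(3) = 0.17031833
u_B2 = 0.537 / sqrt(6) = 0.21922933
uc = sqrt(0.83760918^2 + 0.17031833^2 + 0.21922933^2) = 0.88241655
U = k * uc = 3 * 0.88241655
U = 2.6472

2.6472


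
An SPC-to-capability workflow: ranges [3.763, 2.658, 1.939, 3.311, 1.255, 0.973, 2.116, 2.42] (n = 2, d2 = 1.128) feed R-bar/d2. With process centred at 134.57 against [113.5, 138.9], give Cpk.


R_bar = (3.763 + 2.658 + 1.939 + 3.311 + 1.255 + 0.973 + 2.116 + 2.42) / 8 = 2.304375
sigma = R_bar / d2 = 2.304375 / 1.128 = 2.0428856
Cp = (USL - LSL)/(6*sigma) = (138.9 - 113.5)/(6*2.0428856) = 2.0722
Cpu = (138.9 - 134.57)/(3*2.0428856) = 0.7065
Cpl = (134.57 - 113.5)/(3*2.0428856) = 3.4379
Cpk = min(Cpu, Cpl) = 0.7065

0.7065


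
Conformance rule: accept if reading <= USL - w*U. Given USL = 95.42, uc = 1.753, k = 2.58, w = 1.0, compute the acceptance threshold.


U = k * uc = 2.58 * 1.753 = 4.52274
guard band g = w * U = 1.0 * 4.52274 = 4.52274
AL = USL - g = 95.42 - 4.52274
AL = 90.8973

90.8973


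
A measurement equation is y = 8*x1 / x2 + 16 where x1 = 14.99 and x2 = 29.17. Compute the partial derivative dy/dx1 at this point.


y = 8*x1 / x2 + 16
dy/dx1 = 8/x2
Evaluate at x2 = 29.17: c1 = 8 / 29.17
c1 = 0.2743

0.2743


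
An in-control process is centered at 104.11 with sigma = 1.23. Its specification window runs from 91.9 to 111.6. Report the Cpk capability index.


Cpu = (USL - mean) / (3*sigma) = (111.6 - 104.11) / (3*1.23) = 2.0298
Cpl = (mean - LSL) / (3*sigma) = (104.11 - 91.9) / (3*1.23) = 3.3089
Cpk = min(Cpu, Cpl) = 2.0298

2.0298


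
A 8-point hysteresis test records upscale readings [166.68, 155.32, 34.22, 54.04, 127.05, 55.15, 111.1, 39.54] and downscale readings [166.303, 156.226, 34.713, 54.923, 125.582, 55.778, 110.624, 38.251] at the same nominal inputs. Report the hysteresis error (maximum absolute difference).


|166.68 - 166.303| = 0.3770
|155.32 - 156.226| = 0.9060
|34.22 - 34.713| = 0.4930
|54.04 - 54.923| = 0.8830
|127.05 - 125.582| = 1.4680
|55.15 - 55.778| = 0.6280
|111.1 - 110.624| = 0.4760
|39.54 - 38.251| = 1.2890
hysteresis = max(diffs) = 1.4680

1.4680


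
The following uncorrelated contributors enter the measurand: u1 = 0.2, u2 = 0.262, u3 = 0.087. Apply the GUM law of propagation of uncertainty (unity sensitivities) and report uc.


uc = sqrt(0.2^2 + 0.262^2 + 0.087^2)
uc = sqrt(0.116213)
uc = 0.3409

0.3409


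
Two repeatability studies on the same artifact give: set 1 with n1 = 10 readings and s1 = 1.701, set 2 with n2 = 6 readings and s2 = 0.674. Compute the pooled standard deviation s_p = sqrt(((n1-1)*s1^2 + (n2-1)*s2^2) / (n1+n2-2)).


s_p = sqrt(((n1-1)*s1^2 + (n2-1)*s2^2) / (n1+n2-2))
numerator = (10-1)*1.701^2 + (6-1)*0.674^2 = 26.040609 + 2.27138 = 28.311989
denominator = 10 + 6 - 2 = 14
s_p^2 = 28.311989 / 14 = 2.0222849
s_p = sqrt(2.0222849) = 1.4221

1.4221


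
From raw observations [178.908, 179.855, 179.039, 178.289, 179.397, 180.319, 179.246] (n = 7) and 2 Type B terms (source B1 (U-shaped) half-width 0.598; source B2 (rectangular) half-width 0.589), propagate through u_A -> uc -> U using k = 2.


mean = (178.908 + 179.855 + 179.039 + 178.289 + 179.397 + 180.319 + 179.246) / 7 = 179.2932857
s = sqrt(sum((x - mean)^2)/(n-1)) = 0.65857187
u_A = s / sqrt(n) = 0.65857187 / sqrt(7) = 0.24891677
u_B1 = 0.598 / sqrt(2) = 0.42284986
u_B2 = 0.589 / sqrt(3) = 0.34005931
uc = sqrt(0.24891677^2 + 0.42284986^2 + 0.34005931^2) = 0.59699405
U = k * uc = 2 * 0.59699405
U = 1.1940

1.1940


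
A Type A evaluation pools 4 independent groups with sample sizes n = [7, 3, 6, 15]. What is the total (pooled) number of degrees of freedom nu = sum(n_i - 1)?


nu = sum_i (n_i - 1)
nu = ((7 - 1) + (3 - 1) + (6 - 1) + (15 - 1))
nu = 6 + 2 + 5 + 14
nu = 27

27


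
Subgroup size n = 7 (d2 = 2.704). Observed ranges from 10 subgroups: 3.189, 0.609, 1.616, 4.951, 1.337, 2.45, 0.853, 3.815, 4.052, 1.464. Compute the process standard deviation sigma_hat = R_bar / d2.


R_bar = (3.189 + 0.609 + 1.616 + 4.951 + 1.337 + 2.45 + 0.853 + 3.815 + 4.052 + 1.464) / 10
R_bar = 24.336 / 10 = 2.4336
sigma_hat = R_bar / d2 = 2.4336 / 2.704 = 0.9000

0.9000
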